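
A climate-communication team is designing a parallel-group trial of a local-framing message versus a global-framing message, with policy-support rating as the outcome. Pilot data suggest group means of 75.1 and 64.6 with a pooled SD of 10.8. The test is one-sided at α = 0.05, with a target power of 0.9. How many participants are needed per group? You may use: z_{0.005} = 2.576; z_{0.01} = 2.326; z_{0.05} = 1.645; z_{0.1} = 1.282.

Cohen's d = |M₁ − M₂| / SD_pooled = |75.1 − 64.6| / 10.8 = 10.5 / 10.8 = 0.972.
For two independent groups with equal n: n = 2·((z_{α} + z_β) / d)².
z_{α} + z_β = 1.645 + 1.282 = 2.927.
n = 2 × (2.927 / 0.972)² = 2 × 3.011² = 2 × 9.07 = 18.1.
Round up to the next whole participant.

n = 19 per group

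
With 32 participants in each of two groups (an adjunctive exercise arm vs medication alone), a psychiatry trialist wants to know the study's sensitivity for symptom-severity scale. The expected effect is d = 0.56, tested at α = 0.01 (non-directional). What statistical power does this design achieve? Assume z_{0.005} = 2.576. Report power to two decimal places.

For two equal groups, power = Φ(d·√(n/2) − z_{α/2}).
d·√(n/2) = 0.56 × √(32/2) = 0.56 × 4.000 = 2.240.
z_β = 2.240 − 2.576 = -0.336.
Power = Φ(-0.336) = 0.368.

power ≈ 0.37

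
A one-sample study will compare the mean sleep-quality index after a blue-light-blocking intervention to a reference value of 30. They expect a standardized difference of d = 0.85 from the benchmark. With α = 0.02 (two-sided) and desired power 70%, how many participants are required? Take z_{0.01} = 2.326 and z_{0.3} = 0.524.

n = 12

For a one-sample test: n = ((z_{α/2} + z_β) / d)².
z_{α/2} + z_β = 2.326 + 0.524 = 2.850.
n = (2.850 / 0.85)² = 3.353² = 11.24.
Round up.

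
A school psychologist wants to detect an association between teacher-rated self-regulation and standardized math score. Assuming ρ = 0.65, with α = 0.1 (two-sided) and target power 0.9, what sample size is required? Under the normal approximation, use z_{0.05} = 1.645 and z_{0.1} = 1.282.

n = 18

Fisher's z: C = ½·ln((1+r)/(1−r)) = ½·ln(4.7143) = 0.7753.
n = ((z_{α/2} + z_β)/C)² + 3.
(1.645 + 1.282) / 0.7753 = 2.927 / 0.7753 = 3.775.
n = 3.775² + 3 = 14.25 + 3 = 17.3.
Round up.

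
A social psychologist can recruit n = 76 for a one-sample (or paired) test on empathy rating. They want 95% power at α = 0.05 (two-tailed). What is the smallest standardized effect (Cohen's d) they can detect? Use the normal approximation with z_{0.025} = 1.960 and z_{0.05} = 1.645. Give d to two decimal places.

For a single sample (or paired design) of n = 76: d_min = (z_{α/2} + z_β)/√n.
z-sum = 1.960 + 1.645 = 3.605.
d_min = 3.605 / √76 = 3.605 / 8.718 = 0.414.

d_min ≈ 0.41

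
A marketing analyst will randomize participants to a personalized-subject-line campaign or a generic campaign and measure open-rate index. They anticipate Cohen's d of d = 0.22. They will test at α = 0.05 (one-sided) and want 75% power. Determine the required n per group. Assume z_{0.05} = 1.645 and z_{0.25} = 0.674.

For two independent groups with equal n: n = 2·((z_{α} + z_β) / d)².
z_{α} + z_β = 1.645 + 0.674 = 2.319.
n = 2 × (2.319 / 0.22)² = 2 × 10.541² = 2 × 111.11 = 222.2.
Round up to the next whole participant.

n = 223 per group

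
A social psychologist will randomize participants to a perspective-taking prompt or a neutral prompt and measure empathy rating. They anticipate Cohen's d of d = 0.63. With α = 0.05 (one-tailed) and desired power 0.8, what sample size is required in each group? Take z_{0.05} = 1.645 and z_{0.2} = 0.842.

For two independent groups with equal n: n = 2·((z_{α} + z_β) / d)².
z_{α} + z_β = 1.645 + 0.842 = 2.487.
n = 2 × (2.487 / 0.63)² = 2 × 3.948² = 2 × 15.58 = 31.2.
Round up to the next whole participant.

n = 32 per group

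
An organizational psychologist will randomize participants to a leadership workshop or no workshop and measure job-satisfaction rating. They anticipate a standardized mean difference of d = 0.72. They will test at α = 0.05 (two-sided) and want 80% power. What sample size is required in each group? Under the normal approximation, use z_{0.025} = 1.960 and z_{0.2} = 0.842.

n = 31 per group

For two independent groups with equal n: n = 2·((z_{α/2} + z_β) / d)².
z_{α/2} + z_β = 1.960 + 0.842 = 2.802.
n = 2 × (2.802 / 0.72)² = 2 × 3.892² = 2 × 15.15 = 30.3.
Round up to the next whole participant.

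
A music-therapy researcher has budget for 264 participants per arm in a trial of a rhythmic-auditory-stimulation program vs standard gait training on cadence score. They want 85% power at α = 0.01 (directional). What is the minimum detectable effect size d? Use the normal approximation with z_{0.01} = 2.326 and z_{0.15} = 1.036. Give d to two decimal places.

d_min ≈ 0.29

For two independent groups of n = 264 each: d_min = (z_{α} + z_β)·√(2/n).
z-sum = 2.326 + 1.036 = 3.362.
d_min = 3.362 × √(2/264) = 3.362 × 0.0870 = 0.293.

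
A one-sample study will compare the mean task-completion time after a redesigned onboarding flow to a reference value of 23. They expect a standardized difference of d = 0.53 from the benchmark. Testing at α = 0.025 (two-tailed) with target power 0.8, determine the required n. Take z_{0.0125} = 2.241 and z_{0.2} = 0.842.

n = 34

For a one-sample test: n = ((z_{α/2} + z_β) / d)².
z_{α/2} + z_β = 2.241 + 0.842 = 3.083.
n = (3.083 / 0.53)² = 5.817² = 33.84.
Round up.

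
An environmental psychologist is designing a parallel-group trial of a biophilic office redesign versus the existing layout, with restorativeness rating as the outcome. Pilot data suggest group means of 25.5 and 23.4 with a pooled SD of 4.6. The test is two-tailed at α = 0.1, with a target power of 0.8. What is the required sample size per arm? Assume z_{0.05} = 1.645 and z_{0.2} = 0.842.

Cohen's d = |M₁ − M₂| / SD_pooled = |25.5 − 23.4| / 4.6 = 2.1 / 4.6 = 0.457.
For two independent groups with equal n: n = 2·((z_{α/2} + z_β) / d)².
z_{α/2} + z_β = 1.645 + 0.842 = 2.487.
n = 2 × (2.487 / 0.457)² = 2 × 5.442² = 2 × 29.62 = 59.2.
Round up to the next whole participant.

n = 60 per group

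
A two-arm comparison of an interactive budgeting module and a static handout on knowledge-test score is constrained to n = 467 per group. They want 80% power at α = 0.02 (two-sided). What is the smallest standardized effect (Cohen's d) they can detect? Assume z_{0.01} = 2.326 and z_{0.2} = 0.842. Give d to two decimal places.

For two independent groups of n = 467 each: d_min = (z_{α/2} + z_β)·√(2/n).
z-sum = 2.326 + 0.842 = 3.168.
d_min = 3.168 × √(2/467) = 3.168 × 0.0654 = 0.207.

d_min ≈ 0.21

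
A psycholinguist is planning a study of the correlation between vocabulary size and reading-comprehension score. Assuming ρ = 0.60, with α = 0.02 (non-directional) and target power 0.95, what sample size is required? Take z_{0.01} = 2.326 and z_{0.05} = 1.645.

Fisher's z: C = ½·ln((1+r)/(1−r)) = ½·ln(4.0000) = 0.6931.
n = ((z_{α/2} + z_β)/C)² + 3.
(2.326 + 1.645) / 0.6931 = 3.971 / 0.6931 = 5.729.
n = 5.729² + 3 = 32.83 + 3 = 35.8.
Round up.

n = 36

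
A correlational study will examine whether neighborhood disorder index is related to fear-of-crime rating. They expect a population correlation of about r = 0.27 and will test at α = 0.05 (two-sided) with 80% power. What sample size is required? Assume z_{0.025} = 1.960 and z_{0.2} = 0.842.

n = 106

Fisher's z: C = ½·ln((1+r)/(1−r)) = ½·ln(1.7397) = 0.2769.
n = ((z_{α/2} + z_β)/C)² + 3.
(1.960 + 0.842) / 0.2769 = 2.802 / 0.2769 = 10.119.
n = 10.119² + 3 = 102.40 + 3 = 105.4.
Round up.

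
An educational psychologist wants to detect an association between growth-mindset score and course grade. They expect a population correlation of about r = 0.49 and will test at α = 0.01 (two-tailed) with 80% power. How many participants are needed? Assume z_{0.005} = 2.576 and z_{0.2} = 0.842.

Fisher's z: C = ½·ln((1+r)/(1−r)) = ½·ln(2.9216) = 0.5361.
n = ((z_{α/2} + z_β)/C)² + 3.
(2.576 + 0.842) / 0.5361 = 3.418 / 0.5361 = 6.376.
n = 6.376² + 3 = 40.65 + 3 = 43.6.
Round up.

n = 44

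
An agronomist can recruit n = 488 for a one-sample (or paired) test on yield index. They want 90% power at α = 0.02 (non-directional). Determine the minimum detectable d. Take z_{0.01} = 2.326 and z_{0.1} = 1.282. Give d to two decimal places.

d_min ≈ 0.16

For a single sample (or paired design) of n = 488: d_min = (z_{α/2} + z_β)/√n.
z-sum = 2.326 + 1.282 = 3.608.
d_min = 3.608 / √488 = 3.608 / 22.091 = 0.163.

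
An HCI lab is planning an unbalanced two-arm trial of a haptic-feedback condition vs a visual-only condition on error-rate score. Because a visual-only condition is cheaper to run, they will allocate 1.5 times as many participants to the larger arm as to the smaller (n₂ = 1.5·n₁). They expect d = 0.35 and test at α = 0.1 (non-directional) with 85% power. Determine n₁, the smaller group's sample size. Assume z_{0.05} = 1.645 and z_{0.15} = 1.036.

n₁ = 98

With allocation ratio k = n₂/n₁ = 1.5, Var(x̄₁−x̄₂) = σ²(1/n₁ + 1/(k·n₁)) = σ²·(k+1)/(k·n₁).
So n₁ = (1 + 1/k)·((z_{α/2} + z_β)/d)² = 1.667 × (2.681/0.35)².
n₁ = 1.667 × 58.68 = 97.8.
Round up: n₁ = 98, giving n₂ = 1.5 × 98 = 147.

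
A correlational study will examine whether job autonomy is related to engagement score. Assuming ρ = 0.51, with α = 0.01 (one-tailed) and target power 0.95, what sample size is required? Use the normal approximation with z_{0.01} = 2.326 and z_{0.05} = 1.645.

Fisher's z: C = ½·ln((1+r)/(1−r)) = ½·ln(3.0816) = 0.5627.
n = ((z_{α} + z_β)/C)² + 3.
(2.326 + 1.645) / 0.5627 = 3.971 / 0.5627 = 7.057.
n = 7.057² + 3 = 49.80 + 3 = 52.8.
Round up.

n = 53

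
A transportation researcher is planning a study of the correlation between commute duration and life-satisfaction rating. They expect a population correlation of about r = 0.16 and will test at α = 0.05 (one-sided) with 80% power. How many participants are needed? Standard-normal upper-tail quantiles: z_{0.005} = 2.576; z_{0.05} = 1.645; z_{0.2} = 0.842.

Fisher's z: C = ½·ln((1+r)/(1−r)) = ½·ln(1.3810) = 0.1614.
n = ((z_{α} + z_β)/C)² + 3.
(1.645 + 0.842) / 0.1614 = 2.487 / 0.1614 = 15.409.
n = 15.409² + 3 = 237.43 + 3 = 240.4.
Round up.

n = 241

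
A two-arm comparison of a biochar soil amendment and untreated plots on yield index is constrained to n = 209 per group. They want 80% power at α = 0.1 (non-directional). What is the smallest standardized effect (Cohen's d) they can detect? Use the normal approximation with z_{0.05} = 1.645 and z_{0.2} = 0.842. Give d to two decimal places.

For two independent groups of n = 209 each: d_min = (z_{α/2} + z_β)·√(2/n).
z-sum = 1.645 + 0.842 = 2.487.
d_min = 2.487 × √(2/209) = 2.487 × 0.0978 = 0.243.

d_min ≈ 0.24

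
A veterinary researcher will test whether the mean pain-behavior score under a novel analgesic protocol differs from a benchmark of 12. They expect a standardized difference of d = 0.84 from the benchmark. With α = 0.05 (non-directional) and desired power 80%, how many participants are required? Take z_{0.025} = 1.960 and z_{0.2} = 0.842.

For a one-sample test: n = ((z_{α/2} + z_β) / d)².
z_{α/2} + z_β = 1.960 + 0.842 = 2.802.
n = (2.802 / 0.84)² = 3.336² = 11.13.
Round up.

n = 12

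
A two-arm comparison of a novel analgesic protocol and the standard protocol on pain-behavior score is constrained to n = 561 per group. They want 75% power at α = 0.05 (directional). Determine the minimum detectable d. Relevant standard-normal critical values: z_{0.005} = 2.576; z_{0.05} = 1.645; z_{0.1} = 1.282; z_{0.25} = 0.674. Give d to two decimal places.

For two independent groups of n = 561 each: d_min = (z_{α} + z_β)·√(2/n).
z-sum = 1.645 + 0.674 = 2.319.
d_min = 2.319 × √(2/561) = 2.319 × 0.0597 = 0.138.

d_min ≈ 0.14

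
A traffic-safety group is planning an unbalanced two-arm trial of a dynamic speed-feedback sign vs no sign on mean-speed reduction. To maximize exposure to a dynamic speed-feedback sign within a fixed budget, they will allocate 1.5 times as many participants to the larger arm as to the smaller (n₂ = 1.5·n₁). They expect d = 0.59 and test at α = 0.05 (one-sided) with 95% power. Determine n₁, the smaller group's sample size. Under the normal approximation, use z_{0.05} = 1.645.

n₁ = 52

With allocation ratio k = n₂/n₁ = 1.5, Var(x̄₁−x̄₂) = σ²(1/n₁ + 1/(k·n₁)) = σ²·(k+1)/(k·n₁).
So n₁ = (1 + 1/k)·((z_{α} + z_β)/d)² = 1.667 × (3.290/0.59)².
n₁ = 1.667 × 31.09 = 51.8.
Round up: n₁ = 52, giving n₂ = 1.5 × 52 = 78.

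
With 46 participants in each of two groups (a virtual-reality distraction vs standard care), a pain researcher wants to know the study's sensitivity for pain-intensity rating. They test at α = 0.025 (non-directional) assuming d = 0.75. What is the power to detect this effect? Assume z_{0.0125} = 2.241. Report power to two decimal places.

power ≈ 0.91

For two equal groups, power = Φ(d·√(n/2) − z_{α/2}).
d·√(n/2) = 0.75 × √(46/2) = 0.75 × 4.796 = 3.597.
z_β = 3.597 − 2.241 = 1.356.
Power = Φ(1.356) = 0.912.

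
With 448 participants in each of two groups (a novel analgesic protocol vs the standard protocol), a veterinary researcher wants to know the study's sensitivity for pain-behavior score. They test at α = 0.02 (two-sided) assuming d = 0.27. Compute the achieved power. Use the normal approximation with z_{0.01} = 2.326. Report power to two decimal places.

For two equal groups, power = Φ(d·√(n/2) − z_{α/2}).
d·√(n/2) = 0.27 × √(448/2) = 0.27 × 14.967 = 4.041.
z_β = 4.041 − 2.326 = 1.715.
Power = Φ(1.715) = 0.957.

power ≈ 0.96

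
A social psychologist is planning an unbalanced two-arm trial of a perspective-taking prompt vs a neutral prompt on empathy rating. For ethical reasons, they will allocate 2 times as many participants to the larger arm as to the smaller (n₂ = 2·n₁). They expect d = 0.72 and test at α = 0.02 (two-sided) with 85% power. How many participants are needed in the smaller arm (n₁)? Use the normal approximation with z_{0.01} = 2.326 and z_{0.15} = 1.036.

n₁ = 33

With allocation ratio k = n₂/n₁ = 2, Var(x̄₁−x̄₂) = σ²(1/n₁ + 1/(k·n₁)) = σ²·(k+1)/(k·n₁).
So n₁ = (1 + 1/k)·((z_{α/2} + z_β)/d)² = 1.500 × (3.362/0.72)².
n₁ = 1.500 × 21.80 = 32.7.
Round up: n₁ = 33, giving n₂ = 2 × 33 = 66.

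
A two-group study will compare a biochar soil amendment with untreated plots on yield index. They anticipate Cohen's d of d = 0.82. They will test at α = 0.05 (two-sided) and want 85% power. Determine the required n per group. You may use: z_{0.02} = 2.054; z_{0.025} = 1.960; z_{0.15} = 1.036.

n = 27 per group

For two independent groups with equal n: n = 2·((z_{α/2} + z_β) / d)².
z_{α/2} + z_β = 1.960 + 1.036 = 2.996.
n = 2 × (2.996 / 0.82)² = 2 × 3.654² = 2 × 13.35 = 26.7.
Round up to the next whole participant.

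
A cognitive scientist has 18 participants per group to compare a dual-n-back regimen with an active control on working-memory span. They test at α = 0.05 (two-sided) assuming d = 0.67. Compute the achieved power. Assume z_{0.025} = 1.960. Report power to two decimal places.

For two equal groups, power = Φ(d·√(n/2) − z_{α/2}).
d·√(n/2) = 0.67 × √(18/2) = 0.67 × 3.000 = 2.010.
z_β = 2.010 − 1.960 = 0.050.
Power = Φ(0.050) = 0.520.

power ≈ 0.52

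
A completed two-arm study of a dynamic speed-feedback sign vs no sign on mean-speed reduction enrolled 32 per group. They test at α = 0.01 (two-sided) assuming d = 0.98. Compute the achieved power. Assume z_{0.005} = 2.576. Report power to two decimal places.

For two equal groups, power = Φ(d·√(n/2) − z_{α/2}).
d·√(n/2) = 0.98 × √(32/2) = 0.98 × 4.000 = 3.920.
z_β = 3.920 − 2.576 = 1.344.
Power = Φ(1.344) = 0.911.

power ≈ 0.91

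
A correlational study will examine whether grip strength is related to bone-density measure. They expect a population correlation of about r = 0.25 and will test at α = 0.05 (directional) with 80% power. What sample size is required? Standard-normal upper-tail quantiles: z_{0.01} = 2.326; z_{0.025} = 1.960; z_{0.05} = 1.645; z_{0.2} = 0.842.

n = 98

Fisher's z: C = ½·ln((1+r)/(1−r)) = ½·ln(1.6667) = 0.2554.
n = ((z_{α} + z_β)/C)² + 3.
(1.645 + 0.842) / 0.2554 = 2.487 / 0.2554 = 9.738.
n = 9.738² + 3 = 94.82 + 3 = 97.8.
Round up.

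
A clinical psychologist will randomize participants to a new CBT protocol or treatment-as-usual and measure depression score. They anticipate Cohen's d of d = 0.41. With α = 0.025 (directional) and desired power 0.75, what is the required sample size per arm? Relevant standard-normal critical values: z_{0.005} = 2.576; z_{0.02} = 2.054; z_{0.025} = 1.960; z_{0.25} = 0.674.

For two independent groups with equal n: n = 2·((z_{α} + z_β) / d)².
z_{α} + z_β = 1.960 + 0.674 = 2.634.
n = 2 × (2.634 / 0.41)² = 2 × 6.424² = 2 × 41.27 = 82.5.
Round up to the next whole participant.

n = 83 per group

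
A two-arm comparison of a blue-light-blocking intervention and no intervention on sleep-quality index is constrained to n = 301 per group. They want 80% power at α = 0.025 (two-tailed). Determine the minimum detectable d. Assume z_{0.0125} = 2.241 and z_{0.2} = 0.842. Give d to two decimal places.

For two independent groups of n = 301 each: d_min = (z_{α/2} + z_β)·√(2/n).
z-sum = 2.241 + 0.842 = 3.083.
d_min = 3.083 × √(2/301) = 3.083 × 0.0815 = 0.251.

d_min ≈ 0.25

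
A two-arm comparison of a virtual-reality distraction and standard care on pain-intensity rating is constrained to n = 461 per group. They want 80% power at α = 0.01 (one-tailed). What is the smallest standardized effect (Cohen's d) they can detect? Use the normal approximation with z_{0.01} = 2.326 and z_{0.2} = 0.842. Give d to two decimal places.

For two independent groups of n = 461 each: d_min = (z_{α} + z_β)·√(2/n).
z-sum = 2.326 + 0.842 = 3.168.
d_min = 3.168 × √(2/461) = 3.168 × 0.0659 = 0.209.

d_min ≈ 0.21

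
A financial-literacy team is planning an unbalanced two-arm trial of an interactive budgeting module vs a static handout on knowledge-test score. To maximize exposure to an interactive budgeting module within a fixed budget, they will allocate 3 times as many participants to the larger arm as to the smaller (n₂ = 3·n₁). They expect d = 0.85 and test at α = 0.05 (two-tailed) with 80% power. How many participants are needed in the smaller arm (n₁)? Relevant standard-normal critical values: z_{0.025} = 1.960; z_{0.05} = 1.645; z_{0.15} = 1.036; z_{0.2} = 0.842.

n₁ = 15

With allocation ratio k = n₂/n₁ = 3, Var(x̄₁−x̄₂) = σ²(1/n₁ + 1/(k·n₁)) = σ²·(k+1)/(k·n₁).
So n₁ = (1 + 1/k)·((z_{α/2} + z_β)/d)² = 1.333 × (2.802/0.85)².
n₁ = 1.333 × 10.87 = 14.5.
Round up: n₁ = 15, giving n₂ = 3 × 15 = 45.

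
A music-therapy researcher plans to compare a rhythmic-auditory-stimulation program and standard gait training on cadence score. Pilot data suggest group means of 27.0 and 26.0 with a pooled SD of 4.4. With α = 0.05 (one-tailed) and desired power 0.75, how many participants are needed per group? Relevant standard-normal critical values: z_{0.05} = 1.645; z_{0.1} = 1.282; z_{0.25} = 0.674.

n = 209 per group

Cohen's d = |M₁ − M₂| / SD_pooled = |27.0 − 26.0| / 4.4 = 1.0 / 4.4 = 0.227.
For two independent groups with equal n: n = 2·((z_{α} + z_β) / d)².
z_{α} + z_β = 1.645 + 0.674 = 2.319.
n = 2 × (2.319 / 0.227)² = 2 × 10.216² = 2 × 104.36 = 208.7.
Round up to the next whole participant.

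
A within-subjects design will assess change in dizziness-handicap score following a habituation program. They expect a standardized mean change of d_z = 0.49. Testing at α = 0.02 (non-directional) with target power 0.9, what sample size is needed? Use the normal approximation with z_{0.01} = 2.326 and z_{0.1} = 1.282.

n = 55 pairs

For a paired (one-sample on differences) test: n = ((z_{α/2} + z_β) / d)².
z_{α/2} + z_β = 2.326 + 1.282 = 3.608.
n = (3.608 / 0.49)² = 7.363² = 54.22.
Round up.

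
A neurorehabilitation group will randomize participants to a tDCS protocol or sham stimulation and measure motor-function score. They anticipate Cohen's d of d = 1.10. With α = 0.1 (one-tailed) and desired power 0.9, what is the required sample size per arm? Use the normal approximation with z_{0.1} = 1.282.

n = 11 per group

For two independent groups with equal n: n = 2·((z_{α} + z_β) / d)².
z_{α} + z_β = 1.282 + 1.282 = 2.564.
n = 2 × (2.564 / 1.10)² = 2 × 2.331² = 2 × 5.43 = 10.9.
Round up to the next whole participant.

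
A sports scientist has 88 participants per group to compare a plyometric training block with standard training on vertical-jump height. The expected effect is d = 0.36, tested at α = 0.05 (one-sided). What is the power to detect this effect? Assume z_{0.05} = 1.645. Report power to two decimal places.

power ≈ 0.77

For two equal groups, power = Φ(d·√(n/2) − z_{α}).
d·√(n/2) = 0.36 × √(88/2) = 0.36 × 6.633 = 2.388.
z_β = 2.388 − 1.645 = 0.743.
Power = Φ(0.743) = 0.771.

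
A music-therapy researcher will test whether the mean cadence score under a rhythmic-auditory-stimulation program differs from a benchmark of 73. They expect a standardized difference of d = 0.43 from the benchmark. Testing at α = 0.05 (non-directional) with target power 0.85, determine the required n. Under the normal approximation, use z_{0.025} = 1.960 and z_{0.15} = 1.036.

For a one-sample test: n = ((z_{α/2} + z_β) / d)².
z_{α/2} + z_β = 1.960 + 1.036 = 2.996.
n = (2.996 / 0.43)² = 6.967² = 48.55.
Round up.

n = 49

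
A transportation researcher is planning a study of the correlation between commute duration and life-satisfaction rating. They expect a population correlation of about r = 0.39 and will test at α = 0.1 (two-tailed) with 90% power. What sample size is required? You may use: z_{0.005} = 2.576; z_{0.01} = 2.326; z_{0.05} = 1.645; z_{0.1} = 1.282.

Fisher's z: C = ½·ln((1+r)/(1−r)) = ½·ln(2.2787) = 0.4118.
n = ((z_{α/2} + z_β)/C)² + 3.
(1.645 + 1.282) / 0.4118 = 2.927 / 0.4118 = 7.108.
n = 7.108² + 3 = 50.52 + 3 = 53.5.
Round up.

n = 54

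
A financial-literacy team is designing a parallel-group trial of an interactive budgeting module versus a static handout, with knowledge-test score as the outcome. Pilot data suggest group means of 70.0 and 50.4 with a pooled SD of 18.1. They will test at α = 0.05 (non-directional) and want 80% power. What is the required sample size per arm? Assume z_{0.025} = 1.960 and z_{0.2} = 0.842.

n = 14 per group

Cohen's d = |M₁ − M₂| / SD_pooled = |70.0 − 50.4| / 18.1 = 19.6 / 18.1 = 1.083.
For two independent groups with equal n: n = 2·((z_{α/2} + z_β) / d)².
z_{α/2} + z_β = 1.960 + 0.842 = 2.802.
n = 2 × (2.802 / 1.083)² = 2 × 2.587² = 2 × 6.69 = 13.4.
Round up to the next whole participant.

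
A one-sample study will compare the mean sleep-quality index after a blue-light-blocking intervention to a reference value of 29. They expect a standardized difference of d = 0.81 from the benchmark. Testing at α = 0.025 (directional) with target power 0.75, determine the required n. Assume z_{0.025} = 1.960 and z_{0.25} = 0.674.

For a one-sample test: n = ((z_{α} + z_β) / d)².
z_{α} + z_β = 1.960 + 0.674 = 2.634.
n = (2.634 / 0.81)² = 3.252² = 10.57.
Round up.

n = 11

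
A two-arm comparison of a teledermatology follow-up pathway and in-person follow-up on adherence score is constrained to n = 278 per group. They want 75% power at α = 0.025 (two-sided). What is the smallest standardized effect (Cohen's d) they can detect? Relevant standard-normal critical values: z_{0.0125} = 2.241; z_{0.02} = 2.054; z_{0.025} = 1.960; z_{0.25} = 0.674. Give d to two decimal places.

d_min ≈ 0.25

For two independent groups of n = 278 each: d_min = (z_{α/2} + z_β)·√(2/n).
z-sum = 2.241 + 0.674 = 2.915.
d_min = 2.915 × √(2/278) = 2.915 × 0.0848 = 0.247.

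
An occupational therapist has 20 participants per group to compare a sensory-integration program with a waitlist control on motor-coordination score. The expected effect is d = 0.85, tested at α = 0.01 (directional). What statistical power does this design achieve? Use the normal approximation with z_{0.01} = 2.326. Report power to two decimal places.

power ≈ 0.64

For two equal groups, power = Φ(d·√(n/2) − z_{α}).
d·√(n/2) = 0.85 × √(20/2) = 0.85 × 3.162 = 2.688.
z_β = 2.688 − 2.326 = 0.362.
Power = Φ(0.362) = 0.641.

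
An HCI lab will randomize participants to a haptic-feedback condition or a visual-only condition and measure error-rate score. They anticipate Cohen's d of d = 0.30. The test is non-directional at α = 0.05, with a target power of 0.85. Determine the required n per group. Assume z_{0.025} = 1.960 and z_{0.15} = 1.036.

For two independent groups with equal n: n = 2·((z_{α/2} + z_β) / d)².
z_{α/2} + z_β = 1.960 + 1.036 = 2.996.
n = 2 × (2.996 / 0.30)² = 2 × 9.987² = 2 × 99.73 = 199.5.
Round up to the next whole participant.

n = 200 per group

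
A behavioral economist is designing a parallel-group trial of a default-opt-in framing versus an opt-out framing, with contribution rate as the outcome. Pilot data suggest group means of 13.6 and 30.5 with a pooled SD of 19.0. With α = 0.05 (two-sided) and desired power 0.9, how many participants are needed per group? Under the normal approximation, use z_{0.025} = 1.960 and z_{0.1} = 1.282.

n = 27 per group

Cohen's d = |M₁ − M₂| / SD_pooled = |13.6 − 30.5| / 19.0 = 16.9 / 19.0 = 0.889.
For two independent groups with equal n: n = 2·((z_{α/2} + z_β) / d)².
z_{α/2} + z_β = 1.960 + 1.282 = 3.242.
n = 2 × (3.242 / 0.889)² = 2 × 3.647² = 2 × 13.30 = 26.6.
Round up to the next whole participant.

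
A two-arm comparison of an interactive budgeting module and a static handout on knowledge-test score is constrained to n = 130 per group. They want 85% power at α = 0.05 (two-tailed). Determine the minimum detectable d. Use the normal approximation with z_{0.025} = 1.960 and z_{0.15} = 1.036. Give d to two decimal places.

d_min ≈ 0.37

For two independent groups of n = 130 each: d_min = (z_{α/2} + z_β)·√(2/n).
z-sum = 1.960 + 1.036 = 2.996.
d_min = 2.996 × √(2/130) = 2.996 × 0.1240 = 0.372.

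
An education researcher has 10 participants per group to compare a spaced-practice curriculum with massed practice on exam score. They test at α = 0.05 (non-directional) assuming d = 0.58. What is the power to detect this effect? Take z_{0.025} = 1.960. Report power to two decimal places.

For two equal groups, power = Φ(d·√(n/2) − z_{α/2}).
d·√(n/2) = 0.58 × √(10/2) = 0.58 × 2.236 = 1.297.
z_β = 1.297 − 1.960 = -0.663.
Power = Φ(-0.663) = 0.254.

power ≈ 0.25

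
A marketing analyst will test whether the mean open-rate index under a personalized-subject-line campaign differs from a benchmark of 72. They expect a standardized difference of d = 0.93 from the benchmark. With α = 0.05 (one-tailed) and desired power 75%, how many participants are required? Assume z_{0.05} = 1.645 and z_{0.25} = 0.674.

For a one-sample test: n = ((z_{α} + z_β) / d)².
z_{α} + z_β = 1.645 + 0.674 = 2.319.
n = (2.319 / 0.93)² = 2.494² = 6.22.
Round up.

n = 7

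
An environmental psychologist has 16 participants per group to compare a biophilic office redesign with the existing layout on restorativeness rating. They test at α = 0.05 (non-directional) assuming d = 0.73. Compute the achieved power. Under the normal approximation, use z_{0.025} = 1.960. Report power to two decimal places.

For two equal groups, power = Φ(d·√(n/2) − z_{α/2}).
d·√(n/2) = 0.73 × √(16/2) = 0.73 × 2.828 = 2.065.
z_β = 2.065 − 1.960 = 0.105.
Power = Φ(0.105) = 0.542.

power ≈ 0.54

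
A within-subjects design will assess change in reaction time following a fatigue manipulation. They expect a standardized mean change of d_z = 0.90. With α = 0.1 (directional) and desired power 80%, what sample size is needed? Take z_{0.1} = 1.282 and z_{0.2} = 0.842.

n = 6 pairs

For a paired (one-sample on differences) test: n = ((z_{α} + z_β) / d)².
z_{α} + z_β = 1.282 + 0.842 = 2.124.
n = (2.124 / 0.90)² = 2.360² = 5.57.
Round up.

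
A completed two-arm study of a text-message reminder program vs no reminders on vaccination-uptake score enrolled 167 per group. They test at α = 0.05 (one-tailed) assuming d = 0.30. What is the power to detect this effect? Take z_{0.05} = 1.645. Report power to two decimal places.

For two equal groups, power = Φ(d·√(n/2) − z_{α}).
d·√(n/2) = 0.30 × √(167/2) = 0.30 × 9.138 = 2.741.
z_β = 2.741 − 1.645 = 1.096.
Power = Φ(1.096) = 0.864.

power ≈ 0.86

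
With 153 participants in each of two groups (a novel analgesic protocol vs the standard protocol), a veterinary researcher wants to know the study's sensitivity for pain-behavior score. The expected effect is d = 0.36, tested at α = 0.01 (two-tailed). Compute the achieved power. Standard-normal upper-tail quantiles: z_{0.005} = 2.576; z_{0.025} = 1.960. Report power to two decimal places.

power ≈ 0.72

For two equal groups, power = Φ(d·√(n/2) − z_{α/2}).
d·√(n/2) = 0.36 × √(153/2) = 0.36 × 8.746 = 3.149.
z_β = 3.149 − 2.576 = 0.573.
Power = Φ(0.573) = 0.717.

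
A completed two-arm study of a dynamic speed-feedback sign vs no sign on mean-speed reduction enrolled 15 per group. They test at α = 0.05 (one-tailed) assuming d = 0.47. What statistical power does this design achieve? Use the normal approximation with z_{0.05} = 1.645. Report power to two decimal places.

power ≈ 0.36

For two equal groups, power = Φ(d·√(n/2) − z_{α}).
d·√(n/2) = 0.47 × √(15/2) = 0.47 × 2.739 = 1.287.
z_β = 1.287 − 1.645 = -0.358.
Power = Φ(-0.358) = 0.360.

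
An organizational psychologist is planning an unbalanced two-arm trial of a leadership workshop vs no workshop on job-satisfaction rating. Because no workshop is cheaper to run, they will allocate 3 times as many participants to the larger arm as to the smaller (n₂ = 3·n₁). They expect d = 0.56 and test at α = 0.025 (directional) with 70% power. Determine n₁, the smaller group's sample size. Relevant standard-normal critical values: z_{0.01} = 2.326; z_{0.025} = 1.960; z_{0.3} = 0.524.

n₁ = 27

With allocation ratio k = n₂/n₁ = 3, Var(x̄₁−x̄₂) = σ²(1/n₁ + 1/(k·n₁)) = σ²·(k+1)/(k·n₁).
So n₁ = (1 + 1/k)·((z_{α} + z_β)/d)² = 1.333 × (2.484/0.56)².
n₁ = 1.333 × 19.68 = 26.2.
Round up: n₁ = 27, giving n₂ = 3 × 27 = 81.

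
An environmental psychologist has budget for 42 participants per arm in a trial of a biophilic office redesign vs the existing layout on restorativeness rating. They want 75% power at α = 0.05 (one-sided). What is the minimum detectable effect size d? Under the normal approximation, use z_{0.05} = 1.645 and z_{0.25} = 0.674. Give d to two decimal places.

d_min ≈ 0.51

For two independent groups of n = 42 each: d_min = (z_{α} + z_β)·√(2/n).
z-sum = 1.645 + 0.674 = 2.319.
d_min = 2.319 × √(2/42) = 2.319 × 0.2182 = 0.506.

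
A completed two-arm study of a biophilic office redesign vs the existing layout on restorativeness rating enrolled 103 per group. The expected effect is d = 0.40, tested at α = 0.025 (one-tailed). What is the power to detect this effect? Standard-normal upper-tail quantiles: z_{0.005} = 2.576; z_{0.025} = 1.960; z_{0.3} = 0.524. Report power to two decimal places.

For two equal groups, power = Φ(d·√(n/2) − z_{α}).
d·√(n/2) = 0.40 × √(103/2) = 0.40 × 7.176 = 2.871.
z_β = 2.871 − 1.960 = 0.911.
Power = Φ(0.911) = 0.819.

power ≈ 0.82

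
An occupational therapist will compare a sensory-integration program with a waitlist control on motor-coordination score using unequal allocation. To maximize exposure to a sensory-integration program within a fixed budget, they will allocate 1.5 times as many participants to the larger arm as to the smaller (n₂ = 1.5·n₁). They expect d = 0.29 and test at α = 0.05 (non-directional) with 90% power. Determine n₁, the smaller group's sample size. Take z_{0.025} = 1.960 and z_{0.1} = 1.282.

n₁ = 209

With allocation ratio k = n₂/n₁ = 1.5, Var(x̄₁−x̄₂) = σ²(1/n₁ + 1/(k·n₁)) = σ²·(k+1)/(k·n₁).
So n₁ = (1 + 1/k)·((z_{α/2} + z_β)/d)² = 1.667 × (3.242/0.29)².
n₁ = 1.667 × 124.98 = 208.3.
Round up: n₁ = 209, giving n₂ = ⌈1.5 × 209⌉ = ⌈313.5⌉ = 314.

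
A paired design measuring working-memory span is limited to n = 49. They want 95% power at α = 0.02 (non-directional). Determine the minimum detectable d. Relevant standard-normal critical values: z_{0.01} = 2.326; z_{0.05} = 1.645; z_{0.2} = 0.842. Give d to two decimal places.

d_min ≈ 0.57

For a single sample (or paired design) of n = 49: d_min = (z_{α/2} + z_β)/√n.
z-sum = 2.326 + 1.645 = 3.971.
d_min = 3.971 / √49 = 3.971 / 7.000 = 0.567.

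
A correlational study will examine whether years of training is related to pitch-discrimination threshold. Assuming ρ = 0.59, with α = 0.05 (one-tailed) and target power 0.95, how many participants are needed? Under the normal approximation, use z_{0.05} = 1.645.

n = 27

Fisher's z: C = ½·ln((1+r)/(1−r)) = ½·ln(3.8780) = 0.6777.
n = ((z_{α} + z_β)/C)² + 3.
(1.645 + 1.645) / 0.6777 = 3.290 / 0.6777 = 4.855.
n = 4.855² + 3 = 23.57 + 3 = 26.6.
Round up.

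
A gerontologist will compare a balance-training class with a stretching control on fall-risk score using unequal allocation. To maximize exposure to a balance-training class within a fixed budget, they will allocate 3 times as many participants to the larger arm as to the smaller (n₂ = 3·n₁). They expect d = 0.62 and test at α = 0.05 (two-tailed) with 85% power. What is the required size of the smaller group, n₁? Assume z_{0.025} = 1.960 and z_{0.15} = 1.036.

n₁ = 32

With allocation ratio k = n₂/n₁ = 3, Var(x̄₁−x̄₂) = σ²(1/n₁ + 1/(k·n₁)) = σ²·(k+1)/(k·n₁).
So n₁ = (1 + 1/k)·((z_{α/2} + z_β)/d)² = 1.333 × (2.996/0.62)².
n₁ = 1.333 × 23.35 = 31.1.
Round up: n₁ = 32, giving n₂ = 3 × 32 = 96.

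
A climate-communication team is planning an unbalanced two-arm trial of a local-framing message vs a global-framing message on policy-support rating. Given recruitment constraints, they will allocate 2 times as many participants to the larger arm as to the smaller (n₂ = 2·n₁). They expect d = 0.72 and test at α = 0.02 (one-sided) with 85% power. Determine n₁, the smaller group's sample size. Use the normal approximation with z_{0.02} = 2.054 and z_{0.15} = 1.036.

With allocation ratio k = n₂/n₁ = 2, Var(x̄₁−x̄₂) = σ²(1/n₁ + 1/(k·n₁)) = σ²·(k+1)/(k·n₁).
So n₁ = (1 + 1/k)·((z_{α} + z_β)/d)² = 1.500 × (3.090/0.72)².
n₁ = 1.500 × 18.42 = 27.6.
Round up: n₁ = 28, giving n₂ = 2 × 28 = 56.

n₁ = 28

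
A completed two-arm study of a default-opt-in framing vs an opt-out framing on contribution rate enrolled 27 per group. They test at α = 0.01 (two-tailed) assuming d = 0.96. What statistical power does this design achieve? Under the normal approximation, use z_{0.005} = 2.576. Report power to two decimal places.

power ≈ 0.83

For two equal groups, power = Φ(d·√(n/2) − z_{α/2}).
d·√(n/2) = 0.96 × √(27/2) = 0.96 × 3.674 = 3.527.
z_β = 3.527 − 2.576 = 0.951.
Power = Φ(0.951) = 0.829.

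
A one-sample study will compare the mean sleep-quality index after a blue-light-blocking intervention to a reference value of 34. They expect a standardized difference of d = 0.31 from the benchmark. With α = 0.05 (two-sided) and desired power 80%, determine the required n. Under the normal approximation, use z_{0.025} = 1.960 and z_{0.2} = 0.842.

n = 82

For a one-sample test: n = ((z_{α/2} + z_β) / d)².
z_{α/2} + z_β = 1.960 + 0.842 = 2.802.
n = (2.802 / 0.31)² = 9.039² = 81.70.
Round up.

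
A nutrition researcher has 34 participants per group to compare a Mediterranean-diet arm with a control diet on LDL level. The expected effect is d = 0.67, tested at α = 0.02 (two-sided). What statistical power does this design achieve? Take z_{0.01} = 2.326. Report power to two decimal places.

For two equal groups, power = Φ(d·√(n/2) − z_{α/2}).
d·√(n/2) = 0.67 × √(34/2) = 0.67 × 4.123 = 2.762.
z_β = 2.762 − 2.326 = 0.436.
Power = Φ(0.436) = 0.669.

power ≈ 0.67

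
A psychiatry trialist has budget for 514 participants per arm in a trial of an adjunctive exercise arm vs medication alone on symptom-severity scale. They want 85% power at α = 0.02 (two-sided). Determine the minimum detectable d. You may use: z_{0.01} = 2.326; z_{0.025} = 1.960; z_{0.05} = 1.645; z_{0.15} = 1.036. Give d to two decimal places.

d_min ≈ 0.21

For two independent groups of n = 514 each: d_min = (z_{α/2} + z_β)·√(2/n).
z-sum = 2.326 + 1.036 = 3.362.
d_min = 3.362 × √(2/514) = 3.362 × 0.0624 = 0.210.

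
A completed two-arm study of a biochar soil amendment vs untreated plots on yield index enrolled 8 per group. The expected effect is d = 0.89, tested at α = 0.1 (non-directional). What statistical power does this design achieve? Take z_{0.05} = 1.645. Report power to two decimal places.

power ≈ 0.55

For two equal groups, power = Φ(d·√(n/2) − z_{α/2}).
d·√(n/2) = 0.89 × √(8/2) = 0.89 × 2.000 = 1.780.
z_β = 1.780 − 1.645 = 0.135.
Power = Φ(0.135) = 0.554.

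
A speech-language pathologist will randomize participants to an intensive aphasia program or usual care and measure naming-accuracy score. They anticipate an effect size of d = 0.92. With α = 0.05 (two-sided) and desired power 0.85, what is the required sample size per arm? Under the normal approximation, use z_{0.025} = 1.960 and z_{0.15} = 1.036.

n = 22 per group

For two independent groups with equal n: n = 2·((z_{α/2} + z_β) / d)².
z_{α/2} + z_β = 1.960 + 1.036 = 2.996.
n = 2 × (2.996 / 0.92)² = 2 × 3.257² = 2 × 10.60 = 21.2.
Round up to the next whole participant.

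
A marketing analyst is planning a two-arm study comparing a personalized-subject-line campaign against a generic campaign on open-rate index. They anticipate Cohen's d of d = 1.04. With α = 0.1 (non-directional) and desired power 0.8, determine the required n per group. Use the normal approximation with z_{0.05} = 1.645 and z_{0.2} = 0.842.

n = 12 per group

For two independent groups with equal n: n = 2·((z_{α/2} + z_β) / d)².
z_{α/2} + z_β = 1.645 + 0.842 = 2.487.
n = 2 × (2.487 / 1.04)² = 2 × 2.391² = 2 × 5.72 = 11.4.
Round up to the next whole participant.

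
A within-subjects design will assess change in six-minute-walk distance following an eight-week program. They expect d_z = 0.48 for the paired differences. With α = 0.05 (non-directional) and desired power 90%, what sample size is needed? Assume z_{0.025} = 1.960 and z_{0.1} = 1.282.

For a paired (one-sample on differences) test: n = ((z_{α/2} + z_β) / d)².
z_{α/2} + z_β = 1.960 + 1.282 = 3.242.
n = (3.242 / 0.48)² = 6.754² = 45.62.
Round up.

n = 46 pairs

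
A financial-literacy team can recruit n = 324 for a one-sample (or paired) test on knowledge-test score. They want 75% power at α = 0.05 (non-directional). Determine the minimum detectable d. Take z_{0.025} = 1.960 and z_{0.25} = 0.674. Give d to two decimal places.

For a single sample (or paired design) of n = 324: d_min = (z_{α/2} + z_β)/√n.
z-sum = 1.960 + 0.674 = 2.634.
d_min = 2.634 / √324 = 2.634 / 18.000 = 0.146.

d_min ≈ 0.15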